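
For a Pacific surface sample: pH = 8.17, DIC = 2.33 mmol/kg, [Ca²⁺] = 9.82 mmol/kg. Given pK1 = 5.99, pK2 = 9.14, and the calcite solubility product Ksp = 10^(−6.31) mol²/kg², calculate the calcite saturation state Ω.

Ω = 4.49

α₂ = 1 / (1 + [H⁺]/K2 + [H⁺]²/(K1K2)) = 1 / (1 + 10^+0.97 + 10^-1.21)
   = 1 / (1 + 9.3325 + 0.061660) = 1/10.394 = 0.09621
[CO3²⁻] = α₂ × DIC = 0.09621 × 2.33 = 0.2242 mmol/kg
Ksp = 10^(−6.31) = 4.898×10^-7
Ω = [Ca²⁺][CO3²⁻]/Ksp = (9.82×10^-3)(2.242×10^-4) / 4.898×10^-7 = 4.49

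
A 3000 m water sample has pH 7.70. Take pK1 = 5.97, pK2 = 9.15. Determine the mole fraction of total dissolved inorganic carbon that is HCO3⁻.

α₁ = 1 / (1 + [H⁺]/K1 + K2/[H⁺]) = 1 / (1 + 10^-1.73 + 10^-1.45)
   = 1 / (1 + 0.018621 + 0.035481) = 1/1.0541 = 0.9487

α₁ = 0.949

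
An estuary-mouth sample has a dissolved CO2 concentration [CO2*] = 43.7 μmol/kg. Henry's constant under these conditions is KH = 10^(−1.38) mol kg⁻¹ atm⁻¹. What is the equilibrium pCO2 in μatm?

pCO2 = 1050 μatm

KH = 10^(−1.38) = 4.169×10^-2 mol kg⁻¹ atm⁻¹
pCO2 = [CO2*]/KH = 43.7×10^-6 / 4.169×10^-2 = 1.05×10^-3 atm = 1050 μatm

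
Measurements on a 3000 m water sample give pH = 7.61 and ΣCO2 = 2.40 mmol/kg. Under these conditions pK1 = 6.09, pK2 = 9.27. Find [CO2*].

α₀ = 1 / (1 + K1/[H⁺] + K1K2/[H⁺]²) = 1 / (1 + 10^+1.52 + 10^-0.14)
   = 1 / (1 + 33.113 + 0.72444) = 1/34.838 = 0.02870
[CO2*] = α₀ × DIC = 0.02870 × 2.40 = 0.0689 mmol/kg

[CO2*] = 0.0689 mmol/kg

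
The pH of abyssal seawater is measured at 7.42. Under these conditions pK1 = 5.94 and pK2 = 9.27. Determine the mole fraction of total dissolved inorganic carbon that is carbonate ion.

α₂ = 0.0135

α₂ = 1 / (1 + [H⁺]/K2 + [H⁺]²/(K1K2)) = 1 / (1 + 10^+1.85 + 10^+0.37)
   = 1 / (1 + 70.795 + 2.3442) = 1/74.139 = 0.01349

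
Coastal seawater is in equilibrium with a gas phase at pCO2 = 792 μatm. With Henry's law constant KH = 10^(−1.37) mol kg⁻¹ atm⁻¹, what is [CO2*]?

KH = 10^(−1.37) = 4.266×10^-2 mol kg⁻¹ atm⁻¹
[CO2*] = KH · pCO2 = 4.266×10^-2 × 792×10^-6 atm = 3.38×10^-5 mol/kg

[CO2*] = 33.8 μmol/kg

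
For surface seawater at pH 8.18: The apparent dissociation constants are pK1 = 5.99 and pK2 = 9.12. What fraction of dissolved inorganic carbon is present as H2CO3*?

α₀ = 1 / (1 + K1/[H⁺] + K1K2/[H⁺]²) = 1 / (1 + 10^+2.19 + 10^+1.25)
   = 1 / (1 + 154.88 + 17.783) = 1/173.66 = 0.005758

α₀ = 0.00576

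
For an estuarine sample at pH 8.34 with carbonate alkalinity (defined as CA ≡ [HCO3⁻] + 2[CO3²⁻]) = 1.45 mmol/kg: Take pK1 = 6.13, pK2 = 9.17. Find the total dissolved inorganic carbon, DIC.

CA = [HCO3⁻] + 2[CO3²⁻] = (α₁ + 2α₂)·DIC
At pH 8.34: [H⁺]/K1 = 10^-2.21 = 0.0061660, K2/[H⁺] = 10^-0.83 = 0.14791
α₁ = 1/(1 + 0.0061660 + 0.14791) = 1/1.1541 = 0.8665; α₂ = α₁·K2/[H⁺] = 0.1282
α₁ + 2α₂ = 1.1228
DIC = CA / (α₁ + 2α₂) = 1.45 / 1.1228 = 1.29 mmol/kg

DIC = 1.29 mmol/kg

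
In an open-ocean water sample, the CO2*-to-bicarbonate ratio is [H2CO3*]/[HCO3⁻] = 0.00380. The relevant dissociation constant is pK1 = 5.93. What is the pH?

From K1 = [H⁺][HCO3⁻]/[H2CO3*]:  pH = pK1 − log₁₀([H2CO3*]/[HCO3⁻])
log₁₀(0.00380) = -2.420
pH = 5.93 − (-2.420) = 8.35

pH = 8.35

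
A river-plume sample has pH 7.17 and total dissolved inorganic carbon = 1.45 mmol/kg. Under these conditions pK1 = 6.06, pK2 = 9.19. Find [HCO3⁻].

α₁ = 1 / (1 + [H⁺]/K1 + K2/[H⁺]) = 1 / (1 + 10^-1.11 + 10^-2.02)
   = 1 / (1 + 0.077625 + 0.0095499) = 1/1.0872 = 0.9198
[HCO3⁻] = α₁ × DIC = 0.9198 × 1.45 = 1.33 mmol/kg

[HCO3⁻] = 1.33 mmol/kg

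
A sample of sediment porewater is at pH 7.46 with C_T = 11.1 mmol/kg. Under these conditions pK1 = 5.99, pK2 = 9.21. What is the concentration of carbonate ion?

[CO3²⁻] = 0.188 mmol/kg

α₂ = 1 / (1 + [H⁺]/K2 + [H⁺]²/(K1K2)) = 1 / (1 + 10^+1.75 + 10^+0.28)
   = 1 / (1 + 56.234 + 1.9055) = 1/59.140 = 0.01691
[CO3²⁻] = α₂ × DIC = 0.01691 × 11.1 = 0.188 mmol/kg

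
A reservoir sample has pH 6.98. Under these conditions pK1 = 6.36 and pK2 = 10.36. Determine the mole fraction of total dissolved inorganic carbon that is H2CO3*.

α₀ = 0.193

α₀ = 1 / (1 + K1/[H⁺] + K1K2/[H⁺]²) = 1 / (1 + 10^+0.62 + 10^-2.76)
   = 1 / (1 + 4.1687 + 0.0017378) = 1/5.1704 = 0.1934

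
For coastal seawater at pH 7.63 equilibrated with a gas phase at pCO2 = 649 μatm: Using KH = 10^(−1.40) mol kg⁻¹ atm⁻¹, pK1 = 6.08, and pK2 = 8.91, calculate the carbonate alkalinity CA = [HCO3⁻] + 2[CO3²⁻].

[CO2*] = KH · pCO2 = 10^(−1.40) × 649×10^-6 = 2.584×10^-5 mol/kg
α₀ = 1/(1 + K1/[H⁺] + K1K2/[H⁺]²) = 1/(1 + 10^+1.55 + 10^+0.27) = 0.02608
DIC = [CO2*]/α₀ = 2.584×10^-5 / 0.02608 = 0.9907 mmol/kg
CA = (α₁ + 2α₂)·DIC = (0.9254 + 2×0.04856) × 0.9907 = 1.01 mmol/kg

CA = 1.01 mmol/kg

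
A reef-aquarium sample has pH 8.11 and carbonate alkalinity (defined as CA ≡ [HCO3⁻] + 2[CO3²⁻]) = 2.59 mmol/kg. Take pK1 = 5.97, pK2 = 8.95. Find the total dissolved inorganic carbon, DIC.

CA = [HCO3⁻] + 2[CO3²⁻] = (α₁ + 2α₂)·DIC
At pH 8.11: [H⁺]/K1 = 10^-2.14 = 0.0072444, K2/[H⁺] = 10^-0.84 = 0.14454
α₁ = 1/(1 + 0.0072444 + 0.14454) = 1/1.1518 = 0.8682; α₂ = α₁·K2/[H⁺] = 0.1255
α₁ + 2α₂ = 1.1192
DIC = CA / (α₁ + 2α₂) = 2.59 / 1.1192 = 2.31 mmol/kg

DIC = 2.31 mmol/kg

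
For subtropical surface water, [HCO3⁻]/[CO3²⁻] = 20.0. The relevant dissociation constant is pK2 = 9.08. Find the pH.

pH = 7.78

From K2 = [H⁺][CO3²⁻]/[HCO3⁻]:  pH = pK2 − log₁₀([HCO3⁻]/[CO3²⁻])
log₁₀(20.0) = +1.301
pH = 9.08 − (+1.301) = 7.78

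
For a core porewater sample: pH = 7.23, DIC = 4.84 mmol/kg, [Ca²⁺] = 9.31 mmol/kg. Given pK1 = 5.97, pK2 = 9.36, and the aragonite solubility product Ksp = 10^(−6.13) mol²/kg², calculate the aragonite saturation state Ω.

Ω = 0.424

α₂ = 1 / (1 + [H⁺]/K2 + [H⁺]²/(K1K2)) = 1 / (1 + 10^+2.13 + 10^+0.87)
   = 1 / (1 + 134.90 + 7.4131) = 1/143.31 = 0.006978
[CO3²⁻] = α₂ × DIC = 0.006978 × 4.84 = 0.03377 mmol/kg
Ksp = 10^(−6.13) = 7.413×10^-7
Ω = [Ca²⁺][CO3²⁻]/Ksp = (9.31×10^-3)(3.377×10^-5) / 7.413×10^-7 = 0.424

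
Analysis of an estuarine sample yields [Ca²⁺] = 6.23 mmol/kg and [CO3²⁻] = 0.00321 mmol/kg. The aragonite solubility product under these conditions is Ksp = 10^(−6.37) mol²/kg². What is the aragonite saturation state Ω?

Ksp = 10^(−6.37) = 4.266×10^-7
Ω = [Ca²⁺][CO3²⁻]/Ksp = (6.23×10^-3)(0.00321×10^-3) / 4.266×10^-7 = 0.0469

Ω = 0.0469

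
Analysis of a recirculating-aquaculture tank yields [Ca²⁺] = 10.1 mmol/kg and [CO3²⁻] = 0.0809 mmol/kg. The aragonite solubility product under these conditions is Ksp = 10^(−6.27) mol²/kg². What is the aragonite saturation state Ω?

Ksp = 10^(−6.27) = 5.370×10^-7
Ω = [Ca²⁺][CO3²⁻]/Ksp = (10.1×10^-3)(0.0809×10^-3) / 5.370×10^-7 = 1.52

Ω = 1.52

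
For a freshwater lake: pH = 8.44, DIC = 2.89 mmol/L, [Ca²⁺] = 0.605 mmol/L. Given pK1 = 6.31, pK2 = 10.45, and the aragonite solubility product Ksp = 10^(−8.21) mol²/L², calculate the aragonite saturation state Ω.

α₂ = 1 / (1 + [H⁺]/K2 + [H⁺]²/(K1K2)) = 1 / (1 + 10^+2.01 + 10^-0.12)
   = 1 / (1 + 102.33 + 0.75858) = 1/104.09 = 0.009607
[CO3²⁻] = α₂ × DIC = 0.009607 × 2.89 = 0.02777 mmol/L
Ksp = 10^(−8.21) = 6.166×10^-9
Ω = [Ca²⁺][CO3²⁻]/Ksp = (0.605×10^-3)(2.777×10^-5) / 6.166×10^-9 = 2.72

Ω = 2.72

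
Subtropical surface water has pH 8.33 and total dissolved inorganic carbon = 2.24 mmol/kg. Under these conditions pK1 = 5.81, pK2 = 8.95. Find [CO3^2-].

α₂ = 1 / (1 + [H⁺]/K2 + [H⁺]²/(K1K2)) = 1 / (1 + 10^+0.62 + 10^-1.90)
   = 1 / (1 + 4.1687 + 0.012589) = 1/5.1813 = 0.1930
[CO3²⁻] = α₂ × DIC = 0.1930 × 2.24 = 0.432 mmol/kg

[CO3²⁻] = 0.432 mmol/kg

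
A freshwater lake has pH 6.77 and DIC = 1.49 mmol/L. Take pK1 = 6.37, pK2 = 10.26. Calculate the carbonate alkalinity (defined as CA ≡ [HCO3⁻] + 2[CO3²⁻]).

CA = [HCO3⁻] + 2[CO3²⁻] = (α₁ + 2α₂)·DIC
At pH 6.77: [H⁺]/K1 = 10^-0.40 = 0.39811, K2/[H⁺] = 10^-3.49 = 0.00032359
α₁ = 1/(1 + 0.39811 + 0.00032359) = 1/1.3984 = 0.7151; α₂ = α₁·K2/[H⁺] = 0.0002314
α₁ + 2α₂ = 0.7156
CA = 0.7156 × 1.49 = 1.07 mmol/L

CA = 1.07 mmol/L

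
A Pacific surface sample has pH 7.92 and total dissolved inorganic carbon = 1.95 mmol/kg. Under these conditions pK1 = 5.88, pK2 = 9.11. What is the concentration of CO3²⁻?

[CO3²⁻] = 0.117 mmol/kg

α₂ = 1 / (1 + [H⁺]/K2 + [H⁺]²/(K1K2)) = 1 / (1 + 10^+1.19 + 10^-0.85)
   = 1 / (1 + 15.488 + 0.14125) = 1/16.629 = 0.06013
[CO3²⁻] = α₂ × DIC = 0.06013 × 1.95 = 0.117 mmol/kg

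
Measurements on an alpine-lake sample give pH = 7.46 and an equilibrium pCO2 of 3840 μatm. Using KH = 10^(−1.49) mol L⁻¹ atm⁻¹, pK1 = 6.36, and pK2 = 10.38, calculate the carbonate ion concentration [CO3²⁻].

[CO2*] = KH · pCO2 = 10^(−1.49) × 3840×10^-6 = 1.243×10^-4 mol/L
α₀ = 1/(1 + K1/[H⁺] + K1K2/[H⁺]²) = 1/(1 + 10^+1.10 + 10^-1.82) = 0.07351
DIC = [CO2*]/α₀ = 1.243×10^-4 / 0.07351 = 1.690 mmol/L
[CO3²⁻] = α₂·DIC; α₂ = 0.001113, so [CO3²⁻] = 0.001113 × 1.690 = 0.00188 mmol/L = 1.88 μmol/L

[CO3²⁻] = 1.88 μmol/L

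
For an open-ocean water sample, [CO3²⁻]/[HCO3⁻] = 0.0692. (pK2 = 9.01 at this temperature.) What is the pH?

pH = 7.85

From K2 = [H⁺][CO3²⁻]/[HCO3⁻]:  pH = pK2 + log₁₀([CO3²⁻]/[HCO3⁻])
log₁₀(0.0692) = -1.160
pH = 9.01 + (-1.160) = 7.85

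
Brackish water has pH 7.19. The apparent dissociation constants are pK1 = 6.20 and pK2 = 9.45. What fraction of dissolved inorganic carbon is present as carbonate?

α₂ = 0.00496

α₂ = 1 / (1 + [H⁺]/K2 + [H⁺]²/(K1K2)) = 1 / (1 + 10^+2.26 + 10^+1.27)
   = 1 / (1 + 181.97 + 18.621) = 1/201.59 = 0.004961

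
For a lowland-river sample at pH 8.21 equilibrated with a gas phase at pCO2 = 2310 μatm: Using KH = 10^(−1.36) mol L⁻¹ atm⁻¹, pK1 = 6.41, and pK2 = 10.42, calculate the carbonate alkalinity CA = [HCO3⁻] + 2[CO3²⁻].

[CO2*] = KH · pCO2 = 10^(−1.36) × 2310×10^-6 = 1.008×10^-4 mol/L
α₀ = 1/(1 + K1/[H⁺] + K1K2/[H⁺]²) = 1/(1 + 10^+1.80 + 10^-0.41) = 0.01551
DIC = [CO2*]/α₀ = 1.008×10^-4 / 0.01551 = 6.502 mmol/L
CA = (α₁ + 2α₂)·DIC = (0.9785 + 2×0.006033) × 6.502 = 6.44 mmol/L

CA = 6.44 mmol/L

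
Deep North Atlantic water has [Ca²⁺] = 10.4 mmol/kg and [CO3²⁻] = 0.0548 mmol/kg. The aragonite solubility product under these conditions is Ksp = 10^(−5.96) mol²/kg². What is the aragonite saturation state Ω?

Ω = 0.520

Ksp = 10^(−5.96) = 1.096×10^-6
Ω = [Ca²⁺][CO3²⁻]/Ksp = (10.4×10^-3)(0.0548×10^-3) / 1.096×10^-6 = 0.520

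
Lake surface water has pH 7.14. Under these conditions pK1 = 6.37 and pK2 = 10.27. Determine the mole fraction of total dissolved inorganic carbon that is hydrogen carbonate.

α₁ = 1 / (1 + [H⁺]/K1 + K2/[H⁺]) = 1 / (1 + 10^-0.77 + 10^-3.13)
   = 1 / (1 + 0.16982 + 0.00074131) = 1/1.1706 = 0.8543

α₁ = 0.854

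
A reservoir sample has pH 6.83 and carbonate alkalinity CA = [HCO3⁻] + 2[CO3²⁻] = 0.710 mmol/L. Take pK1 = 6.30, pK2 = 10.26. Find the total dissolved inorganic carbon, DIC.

DIC = 0.919 mmol/L

CA = [HCO3⁻] + 2[CO3²⁻] = (α₁ + 2α₂)·DIC
At pH 6.83: [H⁺]/K1 = 10^-0.53 = 0.29512, K2/[H⁺] = 10^-3.43 = 0.00037154
α₁ = 1/(1 + 0.29512 + 0.00037154) = 1/1.2955 = 0.7719; α₂ = α₁·K2/[H⁺] = 0.0002868
α₁ + 2α₂ = 0.7725
DIC = CA / (α₁ + 2α₂) = 0.710 / 0.7725 = 0.919 mmol/L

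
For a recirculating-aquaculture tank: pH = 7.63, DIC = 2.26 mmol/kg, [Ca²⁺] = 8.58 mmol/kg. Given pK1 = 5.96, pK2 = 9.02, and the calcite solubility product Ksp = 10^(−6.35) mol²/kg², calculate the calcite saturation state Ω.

α₂ = 1 / (1 + [H⁺]/K2 + [H⁺]²/(K1K2)) = 1 / (1 + 10^+1.39 + 10^-0.28)
   = 1 / (1 + 24.547 + 0.52481) = 1/26.072 = 0.03836
[CO3²⁻] = α₂ × DIC = 0.03836 × 2.26 = 0.08668 mmol/kg
Ksp = 10^(−6.35) = 4.467×10^-7
Ω = [Ca²⁺][CO3²⁻]/Ksp = (8.58×10^-3)(8.668×10^-5) / 4.467×10^-7 = 1.67

Ω = 1.67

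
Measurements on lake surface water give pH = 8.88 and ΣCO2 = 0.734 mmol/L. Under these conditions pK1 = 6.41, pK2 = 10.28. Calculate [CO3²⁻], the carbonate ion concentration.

α₂ = 1 / (1 + [H⁺]/K2 + [H⁺]²/(K1K2)) = 1 / (1 + 10^+1.40 + 10^-1.07)
   = 1 / (1 + 25.119 + 0.085114) = 1/26.204 = 0.03816
[CO3²⁻] = α₂ × DIC = 0.03816 × 0.734 = 0.0280 mmol/L

[CO3²⁻] = 0.0280 mmol/L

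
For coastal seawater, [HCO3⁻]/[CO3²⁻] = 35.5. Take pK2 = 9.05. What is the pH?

pH = 7.50

From K2 = [H⁺][CO3²⁻]/[HCO3⁻]:  pH = pK2 − log₁₀([HCO3⁻]/[CO3²⁻])
log₁₀(35.5) = +1.550
pH = 9.05 − (+1.550) = 7.50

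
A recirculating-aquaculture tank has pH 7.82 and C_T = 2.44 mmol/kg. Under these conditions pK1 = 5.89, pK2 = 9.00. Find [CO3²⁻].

α₂ = 1 / (1 + [H⁺]/K2 + [H⁺]²/(K1K2)) = 1 / (1 + 10^+1.18 + 10^-0.75)
   = 1 / (1 + 15.136 + 0.17783) = 1/16.313 = 0.06130
[CO3²⁻] = α₂ × DIC = 0.06130 × 2.44 = 0.150 mmol/kg

[CO3²⁻] = 0.150 mmol/kg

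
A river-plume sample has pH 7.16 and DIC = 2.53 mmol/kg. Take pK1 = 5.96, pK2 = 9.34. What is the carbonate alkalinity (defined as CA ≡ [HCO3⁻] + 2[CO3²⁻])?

CA = [HCO3⁻] + 2[CO3²⁻] = (α₁ + 2α₂)·DIC
At pH 7.16: [H⁺]/K1 = 10^-1.20 = 0.063096, K2/[H⁺] = 10^-2.18 = 0.0066069
α₁ = 1/(1 + 0.063096 + 0.0066069) = 1/1.0697 = 0.9348; α₂ = α₁·K2/[H⁺] = 0.006176
α₁ + 2α₂ = 0.9472
CA = 0.9472 × 2.53 = 2.40 mmol/kg

CA = 2.40 mmol/kg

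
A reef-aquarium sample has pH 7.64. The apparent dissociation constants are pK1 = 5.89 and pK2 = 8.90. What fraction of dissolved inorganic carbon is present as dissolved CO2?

α₀ = 0.0166

α₀ = 1 / (1 + K1/[H⁺] + K1K2/[H⁺]²) = 1 / (1 + 10^+1.75 + 10^+0.49)
   = 1 / (1 + 56.234 + 3.0903) = 1/60.324 = 0.01658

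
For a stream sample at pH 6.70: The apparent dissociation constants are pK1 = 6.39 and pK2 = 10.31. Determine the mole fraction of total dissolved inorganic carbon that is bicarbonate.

α₁ = 0.671

α₁ = 1 / (1 + [H⁺]/K1 + K2/[H⁺]) = 1 / (1 + 10^-0.31 + 10^-3.61)
   = 1 / (1 + 0.48978 + 0.00024547) = 1/1.4900 = 0.6711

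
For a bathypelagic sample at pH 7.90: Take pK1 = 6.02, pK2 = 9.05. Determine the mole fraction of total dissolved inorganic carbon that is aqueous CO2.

α₀ = 1 / (1 + K1/[H⁺] + K1K2/[H⁺]²) = 1 / (1 + 10^+1.88 + 10^+0.73)
   = 1 / (1 + 75.858 + 5.3703) = 1/82.228 = 0.01216

α₀ = 0.0122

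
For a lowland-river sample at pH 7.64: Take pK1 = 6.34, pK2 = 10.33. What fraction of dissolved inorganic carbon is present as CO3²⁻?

α₂ = 0.00194

α₂ = 1 / (1 + [H⁺]/K2 + [H⁺]²/(K1K2)) = 1 / (1 + 10^+2.69 + 10^+1.39)
   = 1 / (1 + 489.78 + 24.547) = 1/515.33 = 0.001941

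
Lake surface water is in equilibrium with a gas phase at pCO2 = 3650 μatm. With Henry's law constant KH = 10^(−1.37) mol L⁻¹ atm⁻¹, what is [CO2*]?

KH = 10^(−1.37) = 4.266×10^-2 mol L⁻¹ atm⁻¹
[CO2*] = KH · pCO2 = 4.266×10^-2 × 3650×10^-6 atm = 1.56×10^-4 mol/L

[CO2*] = 156 μmol/L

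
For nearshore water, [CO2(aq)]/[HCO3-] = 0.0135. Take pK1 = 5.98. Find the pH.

From K1 = [H⁺][HCO3-]/[CO2(aq)]:  pH = pK1 − log₁₀([CO2(aq)]/[HCO3-])
log₁₀(0.0135) = -1.870
pH = 5.98 − (-1.870) = 7.85

pH = 7.85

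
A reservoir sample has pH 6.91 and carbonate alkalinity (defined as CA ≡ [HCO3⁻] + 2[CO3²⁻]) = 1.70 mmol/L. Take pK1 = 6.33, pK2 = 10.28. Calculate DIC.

DIC = 2.15 mmol/L

CA = [HCO3⁻] + 2[CO3²⁻] = (α₁ + 2α₂)·DIC
At pH 6.91: [H⁺]/K1 = 10^-0.58 = 0.26303, K2/[H⁺] = 10^-3.37 = 0.00042658
α₁ = 1/(1 + 0.26303 + 0.00042658) = 1/1.2635 = 0.7915; α₂ = α₁·K2/[H⁺] = 0.0003376
α₁ + 2α₂ = 0.7922
DIC = CA / (α₁ + 2α₂) = 1.70 / 0.7922 = 2.15 mmol/L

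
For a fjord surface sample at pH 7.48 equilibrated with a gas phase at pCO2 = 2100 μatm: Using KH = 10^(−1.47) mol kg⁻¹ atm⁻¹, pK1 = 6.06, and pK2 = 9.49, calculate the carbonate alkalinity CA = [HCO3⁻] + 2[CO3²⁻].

CA = 1.91 mmol/kg

[CO2*] = KH · pCO2 = 10^(−1.47) × 2100×10^-6 = 7.116×10^-5 mol/kg
α₀ = 1/(1 + K1/[H⁺] + K1K2/[H⁺]²) = 1/(1 + 10^+1.42 + 10^-0.59) = 0.03628
DIC = [CO2*]/α₀ = 7.116×10^-5 / 0.03628 = 1.961 mmol/kg
CA = (α₁ + 2α₂)·DIC = (0.9544 + 2×0.009327) × 1.961 = 1.91 mmol/kg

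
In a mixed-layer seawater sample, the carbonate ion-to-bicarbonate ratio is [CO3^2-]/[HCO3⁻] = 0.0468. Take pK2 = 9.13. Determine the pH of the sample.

pH = 7.80

From K2 = [H⁺][CO3^2-]/[HCO3⁻]:  pH = pK2 + log₁₀([CO3^2-]/[HCO3⁻])
log₁₀(0.0468) = -1.330
pH = 9.13 + (-1.330) = 7.80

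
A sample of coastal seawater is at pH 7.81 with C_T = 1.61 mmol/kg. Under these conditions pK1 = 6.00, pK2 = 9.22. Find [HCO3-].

[HCO3⁻] = 1.53 mmol/kg

α₁ = 1 / (1 + [H⁺]/K1 + K2/[H⁺]) = 1 / (1 + 10^-1.81 + 10^-1.41)
   = 1 / (1 + 0.015488 + 0.038905) = 1/1.0544 = 0.9484
[HCO3⁻] = α₁ × DIC = 0.9484 × 1.61 = 1.53 mmol/kg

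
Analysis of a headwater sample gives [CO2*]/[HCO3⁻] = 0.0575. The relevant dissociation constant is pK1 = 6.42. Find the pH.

From K1 = [H⁺][HCO3⁻]/[CO2*]:  pH = pK1 − log₁₀([CO2*]/[HCO3⁻])
log₁₀(0.0575) = -1.240
pH = 6.42 − (-1.240) = 7.66

pH = 7.66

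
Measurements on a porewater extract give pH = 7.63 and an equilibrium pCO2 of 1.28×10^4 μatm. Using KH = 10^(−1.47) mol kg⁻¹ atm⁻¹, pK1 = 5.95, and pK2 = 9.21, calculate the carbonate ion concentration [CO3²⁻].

[CO2*] = KH · pCO2 = 10^(−1.47) × 1.28×10^4×10^-6 = 4.337×10^-4 mol/kg
α₀ = 1/(1 + K1/[H⁺] + K1K2/[H⁺]²) = 1/(1 + 10^+1.68 + 10^+0.10) = 0.01995
DIC = [CO2*]/α₀ = 4.337×10^-4 / 0.01995 = 21.74 mmol/kg
[CO3²⁻] = α₂·DIC; α₂ = 0.02512, so [CO3²⁻] = 0.02512 × 21.74 = 0.546 mmol/kg

[CO3²⁻] = 0.546 mmol/kg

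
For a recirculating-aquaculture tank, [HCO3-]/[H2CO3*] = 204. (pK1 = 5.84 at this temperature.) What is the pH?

From K1 = [H⁺][HCO3-]/[H2CO3*]:  pH = pK1 + log₁₀([HCO3-]/[H2CO3*])
log₁₀(204) = +2.310
pH = 5.84 + (+2.310) = 8.15

pH = 8.15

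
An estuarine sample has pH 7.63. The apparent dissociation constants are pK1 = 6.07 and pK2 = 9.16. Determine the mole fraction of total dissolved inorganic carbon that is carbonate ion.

α₂ = 1 / (1 + [H⁺]/K2 + [H⁺]²/(K1K2)) = 1 / (1 + 10^+1.53 + 10^-0.03)
   = 1 / (1 + 33.884 + 0.93325) = 1/35.818 = 0.02792

α₂ = 0.0279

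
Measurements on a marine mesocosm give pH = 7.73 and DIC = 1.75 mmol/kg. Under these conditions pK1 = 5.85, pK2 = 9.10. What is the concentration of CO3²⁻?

α₂ = 1 / (1 + [H⁺]/K2 + [H⁺]²/(K1K2)) = 1 / (1 + 10^+1.37 + 10^-0.51)
   = 1 / (1 + 23.442 + 0.30903) = 1/24.751 = 0.04040
[CO3²⁻] = α₂ × DIC = 0.04040 × 1.75 = 0.0707 mmol/kg

[CO3²⁻] = 0.0707 mmol/kg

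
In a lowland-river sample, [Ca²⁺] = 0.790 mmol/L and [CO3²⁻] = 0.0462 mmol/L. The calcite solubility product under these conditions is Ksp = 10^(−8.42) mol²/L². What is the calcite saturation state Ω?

Ω = 9.60

Ksp = 10^(−8.42) = 3.802×10^-9
Ω = [Ca²⁺][CO3²⁻]/Ksp = (0.790×10^-3)(0.0462×10^-3) / 3.802×10^-9 = 9.60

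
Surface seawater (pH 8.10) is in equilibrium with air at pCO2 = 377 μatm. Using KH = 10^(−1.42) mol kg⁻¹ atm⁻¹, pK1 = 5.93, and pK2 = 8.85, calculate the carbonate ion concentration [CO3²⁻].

[CO3²⁻] = 0.377 mmol/kg

[CO2*] = KH · pCO2 = 10^(−1.42) × 377×10^-6 = 1.433×10^-5 mol/kg
α₀ = 1/(1 + K1/[H⁺] + K1K2/[H⁺]²) = 1/(1 + 10^+2.17 + 10^+1.42) = 0.005707
DIC = [CO2*]/α₀ = 1.433×10^-5 / 0.005707 = 2.511 mmol/kg
[CO3²⁻] = α₂·DIC; α₂ = 0.1501, so [CO3²⁻] = 0.1501 × 2.511 = 0.377 mmol/kg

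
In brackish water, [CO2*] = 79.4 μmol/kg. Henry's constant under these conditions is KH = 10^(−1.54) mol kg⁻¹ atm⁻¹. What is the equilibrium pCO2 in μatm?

pCO2 = 2750 μatm

KH = 10^(−1.54) = 2.884×10^-2 mol kg⁻¹ atm⁻¹
pCO2 = [CO2*]/KH = 79.4×10^-6 / 2.884×10^-2 = 2.75×10^-3 atm = 2750 μatm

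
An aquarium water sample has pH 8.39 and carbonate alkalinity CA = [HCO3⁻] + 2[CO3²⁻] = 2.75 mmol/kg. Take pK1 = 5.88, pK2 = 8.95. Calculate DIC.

DIC = 2.27 mmol/kg

CA = [HCO3⁻] + 2[CO3²⁻] = (α₁ + 2α₂)·DIC
At pH 8.39: [H⁺]/K1 = 10^-2.51 = 0.0030903, K2/[H⁺] = 10^-0.56 = 0.27542
α₁ = 1/(1 + 0.0030903 + 0.27542) = 1/1.2785 = 0.7822; α₂ = α₁·K2/[H⁺] = 0.2154
α₁ + 2α₂ = 1.2130
DIC = CA / (α₁ + 2α₂) = 2.75 / 1.2130 = 2.27 mmol/kg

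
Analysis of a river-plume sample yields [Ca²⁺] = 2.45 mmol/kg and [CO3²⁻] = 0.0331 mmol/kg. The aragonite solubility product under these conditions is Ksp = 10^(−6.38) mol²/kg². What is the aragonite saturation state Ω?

Ω = 0.195

Ksp = 10^(−6.38) = 4.169×10^-7
Ω = [Ca²⁺][CO3²⁻]/Ksp = (2.45×10^-3)(0.0331×10^-3) / 4.169×10^-7 = 0.195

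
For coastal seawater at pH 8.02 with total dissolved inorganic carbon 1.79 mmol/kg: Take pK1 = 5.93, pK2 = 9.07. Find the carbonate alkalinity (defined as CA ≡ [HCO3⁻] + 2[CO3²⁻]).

CA = [HCO3⁻] + 2[CO3²⁻] = (α₁ + 2α₂)·DIC
At pH 8.02: [H⁺]/K1 = 10^-2.09 = 0.0081283, K2/[H⁺] = 10^-1.05 = 0.089125
α₁ = 1/(1 + 0.0081283 + 0.089125) = 1/1.0973 = 0.9114; α₂ = α₁·K2/[H⁺] = 0.08123
α₁ + 2α₂ = 1.0738
CA = 1.0738 × 1.79 = 1.92 mmol/kg

CA = 1.92 mmol/kg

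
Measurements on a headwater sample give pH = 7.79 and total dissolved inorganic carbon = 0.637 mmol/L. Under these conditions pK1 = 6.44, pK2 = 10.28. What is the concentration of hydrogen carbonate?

[HCO3⁻] = 0.608 mmol/L

α₁ = 1 / (1 + [H⁺]/K1 + K2/[H⁺]) = 1 / (1 + 10^-1.35 + 10^-2.49)
   = 1 / (1 + 0.044668 + 0.0032359) = 1/1.0479 = 0.9543
[HCO3⁻] = α₁ × DIC = 0.9543 × 0.637 = 0.608 mmol/L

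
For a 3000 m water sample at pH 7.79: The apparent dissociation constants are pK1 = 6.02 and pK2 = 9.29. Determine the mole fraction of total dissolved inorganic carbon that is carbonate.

α₂ = 1 / (1 + [H⁺]/K2 + [H⁺]²/(K1K2)) = 1 / (1 + 10^+1.50 + 10^-0.27)
   = 1 / (1 + 31.623 + 0.53703) = 1/33.160 = 0.03016

α₂ = 0.0302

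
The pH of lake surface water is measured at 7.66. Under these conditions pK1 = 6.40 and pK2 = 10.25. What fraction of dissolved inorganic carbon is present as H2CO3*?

α₀ = 1 / (1 + K1/[H⁺] + K1K2/[H⁺]²) = 1 / (1 + 10^+1.26 + 10^-1.33)
   = 1 / (1 + 18.197 + 0.046774) = 1/19.244 = 0.05196

α₀ = 0.0520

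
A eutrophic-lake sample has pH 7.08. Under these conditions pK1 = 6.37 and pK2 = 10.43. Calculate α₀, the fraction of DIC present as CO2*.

α₀ = 1 / (1 + K1/[H⁺] + K1K2/[H⁺]²) = 1 / (1 + 10^+0.71 + 10^-2.64)
   = 1 / (1 + 5.1286 + 0.0022909) = 1/6.1309 = 0.1631

α₀ = 0.163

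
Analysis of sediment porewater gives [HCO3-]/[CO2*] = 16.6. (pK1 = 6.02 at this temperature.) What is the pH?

pH = 7.24

From K1 = [H⁺][HCO3-]/[CO2*]:  pH = pK1 + log₁₀([HCO3-]/[CO2*])
log₁₀(16.6) = +1.220
pH = 6.02 + (+1.220) = 7.24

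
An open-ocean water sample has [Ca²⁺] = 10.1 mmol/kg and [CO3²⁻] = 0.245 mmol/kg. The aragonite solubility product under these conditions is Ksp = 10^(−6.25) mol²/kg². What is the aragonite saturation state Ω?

Ksp = 10^(−6.25) = 5.623×10^-7
Ω = [Ca²⁺][CO3²⁻]/Ksp = (10.1×10^-3)(0.245×10^-3) / 5.623×10^-7 = 4.40

Ω = 4.40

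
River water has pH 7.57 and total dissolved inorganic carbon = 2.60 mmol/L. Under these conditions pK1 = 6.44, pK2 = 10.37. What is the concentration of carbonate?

α₂ = 1 / (1 + [H⁺]/K2 + [H⁺]²/(K1K2)) = 1 / (1 + 10^+2.80 + 10^+1.67)
   = 1 / (1 + 630.96 + 46.774) = 1/678.73 = 0.001473
[CO3²⁻] = α₂ × DIC = 0.001473 × 2.60 = 0.00383 mmol/L = 3.83 μmol/L

[CO3²⁻] = 3.83 μmol/L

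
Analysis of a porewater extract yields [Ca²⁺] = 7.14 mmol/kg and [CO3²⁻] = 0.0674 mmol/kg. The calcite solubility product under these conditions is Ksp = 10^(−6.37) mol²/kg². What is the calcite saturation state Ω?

Ksp = 10^(−6.37) = 4.266×10^-7
Ω = [Ca²⁺][CO3²⁻]/Ksp = (7.14×10^-3)(0.0674×10^-3) / 4.266×10^-7 = 1.13

Ω = 1.13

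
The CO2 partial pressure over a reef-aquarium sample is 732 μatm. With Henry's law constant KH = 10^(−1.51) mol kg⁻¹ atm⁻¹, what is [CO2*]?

KH = 10^(−1.51) = 3.090×10^-2 mol kg⁻¹ atm⁻¹
[CO2*] = KH · pCO2 = 3.090×10^-2 × 732×10^-6 atm = 2.26×10^-5 mol/kg

[CO2*] = 22.6 μmol/kg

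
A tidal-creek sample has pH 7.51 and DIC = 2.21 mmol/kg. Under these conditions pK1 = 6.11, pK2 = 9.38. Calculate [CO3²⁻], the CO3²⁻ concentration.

[CO3²⁻] = 0.0283 mmol/kg

α₂ = 1 / (1 + [H⁺]/K2 + [H⁺]²/(K1K2)) = 1 / (1 + 10^+1.87 + 10^+0.47)
   = 1 / (1 + 74.131 + 2.9512) = 1/78.082 = 0.01281
[CO3²⁻] = α₂ × DIC = 0.01281 × 2.21 = 0.0283 mmol/kg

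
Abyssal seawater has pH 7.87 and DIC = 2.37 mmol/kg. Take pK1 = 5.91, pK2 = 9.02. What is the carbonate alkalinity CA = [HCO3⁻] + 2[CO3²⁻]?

CA = [HCO3⁻] + 2[CO3²⁻] = (α₁ + 2α₂)·DIC
At pH 7.87: [H⁺]/K1 = 10^-1.96 = 0.010965, K2/[H⁺] = 10^-1.15 = 0.070795
α₁ = 1/(1 + 0.010965 + 0.070795) = 1/1.0818 = 0.9244; α₂ = α₁·K2/[H⁺] = 0.06544
α₁ + 2α₂ = 1.0553
CA = 1.0553 × 2.37 = 2.50 mmol/kg

CA = 2.50 mmol/kg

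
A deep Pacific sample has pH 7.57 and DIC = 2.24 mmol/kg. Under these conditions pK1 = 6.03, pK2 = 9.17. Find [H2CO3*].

[CO2*] = 0.0613 mmol/kg

α₀ = 1 / (1 + K1/[H⁺] + K1K2/[H⁺]²) = 1 / (1 + 10^+1.54 + 10^-0.06)
   = 1 / (1 + 34.674 + 0.87096) = 1/36.545 = 0.02736
[CO2*] = α₀ × DIC = 0.02736 × 2.24 = 0.0613 mmol/kg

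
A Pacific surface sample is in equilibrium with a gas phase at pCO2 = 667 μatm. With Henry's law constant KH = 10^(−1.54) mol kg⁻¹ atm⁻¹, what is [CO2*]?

KH = 10^(−1.54) = 2.884×10^-2 mol kg⁻¹ atm⁻¹
[CO2*] = KH · pCO2 = 2.884×10^-2 × 667×10^-6 atm = 1.92×10^-5 mol/kg

[CO2*] = 19.2 μmol/kg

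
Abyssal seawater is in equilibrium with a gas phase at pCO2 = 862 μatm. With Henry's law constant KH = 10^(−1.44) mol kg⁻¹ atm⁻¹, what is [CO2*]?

KH = 10^(−1.44) = 3.631×10^-2 mol kg⁻¹ atm⁻¹
[CO2*] = KH · pCO2 = 3.631×10^-2 × 862×10^-6 atm = 3.13×10^-5 mol/kg

[CO2*] = 31.3 μmol/kg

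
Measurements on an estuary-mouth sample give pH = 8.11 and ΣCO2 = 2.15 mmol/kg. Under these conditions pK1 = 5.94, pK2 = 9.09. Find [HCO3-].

α₁ = 1 / (1 + [H⁺]/K1 + K2/[H⁺]) = 1 / (1 + 10^-2.17 + 10^-0.98)
   = 1 / (1 + 0.0067608 + 0.10471) = 1/1.1115 = 0.8997
[HCO3⁻] = α₁ × DIC = 0.8997 × 2.15 = 1.93 mmol/kg

[HCO3⁻] = 1.93 mmol/kg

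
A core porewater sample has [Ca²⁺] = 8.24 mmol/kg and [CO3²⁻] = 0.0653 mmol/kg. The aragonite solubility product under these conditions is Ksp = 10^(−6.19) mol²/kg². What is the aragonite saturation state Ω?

Ω = 0.833

Ksp = 10^(−6.19) = 6.457×10^-7
Ω = [Ca²⁺][CO3²⁻]/Ksp = (8.24×10^-3)(0.0653×10^-3) / 6.457×10^-7 = 0.833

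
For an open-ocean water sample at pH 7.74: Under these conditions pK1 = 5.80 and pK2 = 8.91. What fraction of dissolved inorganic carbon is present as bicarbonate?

α₁ = 1 / (1 + [H⁺]/K1 + K2/[H⁺]) = 1 / (1 + 10^-1.94 + 10^-1.17)
   = 1 / (1 + 0.011482 + 0.067608) = 1/1.0791 = 0.9267

α₁ = 0.927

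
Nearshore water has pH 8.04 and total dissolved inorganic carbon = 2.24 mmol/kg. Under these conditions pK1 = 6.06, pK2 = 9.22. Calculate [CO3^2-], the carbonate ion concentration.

α₂ = 1 / (1 + [H⁺]/K2 + [H⁺]²/(K1K2)) = 1 / (1 + 10^+1.18 + 10^-0.80)
   = 1 / (1 + 15.136 + 0.15849) = 1/16.294 = 0.06137
[CO3²⁻] = α₂ × DIC = 0.06137 × 2.24 = 0.137 mmol/kg

[CO3²⁻] = 0.137 mmol/kg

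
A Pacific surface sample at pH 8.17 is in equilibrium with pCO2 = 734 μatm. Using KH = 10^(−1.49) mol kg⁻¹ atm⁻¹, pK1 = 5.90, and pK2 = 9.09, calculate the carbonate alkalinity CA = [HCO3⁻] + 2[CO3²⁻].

[CO2*] = KH · pCO2 = 10^(−1.49) × 734×10^-6 = 2.375×10^-5 mol/kg
α₀ = 1/(1 + K1/[H⁺] + K1K2/[H⁺]²) = 1/(1 + 10^+2.27 + 10^+1.35) = 0.004771
DIC = [CO2*]/α₀ = 2.375×10^-5 / 0.004771 = 4.978 mmol/kg
CA = (α₁ + 2α₂)·DIC = (0.8884 + 2×0.1068) × 4.978 = 5.49 mmol/kg

CA = 5.49 mmol/kg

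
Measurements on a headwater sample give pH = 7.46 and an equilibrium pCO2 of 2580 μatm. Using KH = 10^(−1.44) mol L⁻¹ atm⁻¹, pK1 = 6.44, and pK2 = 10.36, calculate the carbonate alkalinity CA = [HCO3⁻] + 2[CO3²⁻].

CA = 0.983 mmol/L

[CO2*] = KH · pCO2 = 10^(−1.44) × 2580×10^-6 = 9.367×10^-5 mol/L
α₀ = 1/(1 + K1/[H⁺] + K1K2/[H⁺]²) = 1/(1 + 10^+1.02 + 10^-1.88) = 0.08707
DIC = [CO2*]/α₀ = 9.367×10^-5 / 0.08707 = 1.076 mmol/L
CA = (α₁ + 2α₂)·DIC = (0.9118 + 2×0.001148) × 1.076 = 0.983 mmol/L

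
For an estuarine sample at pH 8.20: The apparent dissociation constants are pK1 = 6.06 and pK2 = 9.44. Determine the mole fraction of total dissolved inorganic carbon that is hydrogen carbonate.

α₁ = 0.939

α₁ = 1 / (1 + [H⁺]/K1 + K2/[H⁺]) = 1 / (1 + 10^-2.14 + 10^-1.24)
   = 1 / (1 + 0.0072444 + 0.057544) = 1/1.0648 = 0.9392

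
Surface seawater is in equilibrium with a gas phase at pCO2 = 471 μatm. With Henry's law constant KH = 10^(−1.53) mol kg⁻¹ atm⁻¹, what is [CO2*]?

KH = 10^(−1.53) = 2.951×10^-2 mol kg⁻¹ atm⁻¹
[CO2*] = KH · pCO2 = 2.951×10^-2 × 471×10^-6 atm = 1.39×10^-5 mol/kg

[CO2*] = 13.9 μmol/kg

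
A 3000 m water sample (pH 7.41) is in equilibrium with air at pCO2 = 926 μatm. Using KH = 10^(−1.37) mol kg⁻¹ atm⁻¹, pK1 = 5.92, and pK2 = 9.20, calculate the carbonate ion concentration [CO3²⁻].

[CO2*] = KH · pCO2 = 10^(−1.37) × 926×10^-6 = 3.950×10^-5 mol/kg
α₀ = 1/(1 + K1/[H⁺] + K1K2/[H⁺]²) = 1/(1 + 10^+1.49 + 10^-0.30) = 0.03086
DIC = [CO2*]/α₀ = 3.950×10^-5 / 0.03086 = 1.280 mmol/kg
[CO3²⁻] = α₂·DIC; α₂ = 0.01547, so [CO3²⁻] = 0.01547 × 1.280 = 0.0198 mmol/kg = 19.8 μmol/kg

[CO3²⁻] = 19.8 μmol/kg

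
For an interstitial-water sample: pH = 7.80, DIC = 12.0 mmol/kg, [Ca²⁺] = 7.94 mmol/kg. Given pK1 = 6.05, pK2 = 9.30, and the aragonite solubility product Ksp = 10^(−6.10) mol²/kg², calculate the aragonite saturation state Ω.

α₂ = 1 / (1 + [H⁺]/K2 + [H⁺]²/(K1K2)) = 1 / (1 + 10^+1.50 + 10^-0.25)
   = 1 / (1 + 31.623 + 0.56234) = 1/33.185 = 0.03013
[CO3²⁻] = α₂ × DIC = 0.03013 × 12.0 = 0.3616 mmol/kg
Ksp = 10^(−6.10) = 7.943×10^-7
Ω = [Ca²⁺][CO3²⁻]/Ksp = (7.94×10^-3)(3.616×10^-4) / 7.943×10^-7 = 3.61

Ω = 3.61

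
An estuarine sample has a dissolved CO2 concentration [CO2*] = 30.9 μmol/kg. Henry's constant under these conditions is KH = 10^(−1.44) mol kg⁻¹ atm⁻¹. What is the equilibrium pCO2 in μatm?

pCO2 = 851 μatm

KH = 10^(−1.44) = 3.631×10^-2 mol kg⁻¹ atm⁻¹
pCO2 = [CO2*]/KH = 30.9×10^-6 / 3.631×10^-2 = 8.51×10^-4 atm = 851 μatm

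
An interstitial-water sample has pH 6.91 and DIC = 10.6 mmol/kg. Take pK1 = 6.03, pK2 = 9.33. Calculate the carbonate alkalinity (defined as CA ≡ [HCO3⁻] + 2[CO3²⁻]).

CA = 9.41 mmol/kg

CA = [HCO3⁻] + 2[CO3²⁻] = (α₁ + 2α₂)·DIC
At pH 6.91: [H⁺]/K1 = 10^-0.88 = 0.13183, K2/[H⁺] = 10^-2.42 = 0.0038019
α₁ = 1/(1 + 0.13183 + 0.0038019) = 1/1.1356 = 0.8806; α₂ = α₁·K2/[H⁺] = 0.003348
α₁ + 2α₂ = 0.8873
CA = 0.8873 × 10.6 = 9.41 mmol/kg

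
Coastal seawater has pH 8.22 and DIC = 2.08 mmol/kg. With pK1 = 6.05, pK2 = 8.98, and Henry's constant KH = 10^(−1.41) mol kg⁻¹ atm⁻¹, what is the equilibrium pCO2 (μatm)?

α₀ = 1 / (1 + K1/[H⁺] + K1K2/[H⁺]²) = 1 / (1 + 10^+2.17 + 10^+1.41)
   = 1 / (1 + 147.91 + 25.704) = 1/174.61 = 0.005727
[CO2*] = α₀ × DIC = 0.005727 × 2.08 = 0.01191 mmol/kg = 11.91 μmol/kg
pCO2 = [CO2*]/KH = 1.191×10^-5 / 3.890×10^-2 = 306 μatm

pCO2 = 306 μatm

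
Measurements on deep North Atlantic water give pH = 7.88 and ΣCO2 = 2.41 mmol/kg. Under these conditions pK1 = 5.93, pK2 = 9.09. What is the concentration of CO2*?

[CO2*] = 0.0252 mmol/kg

α₀ = 1 / (1 + K1/[H⁺] + K1K2/[H⁺]²) = 1 / (1 + 10^+1.95 + 10^+0.74)
   = 1 / (1 + 89.125 + 5.4954) = 1/95.621 = 0.01046
[CO2*] = α₀ × DIC = 0.01046 × 2.41 = 0.0252 mmol/kg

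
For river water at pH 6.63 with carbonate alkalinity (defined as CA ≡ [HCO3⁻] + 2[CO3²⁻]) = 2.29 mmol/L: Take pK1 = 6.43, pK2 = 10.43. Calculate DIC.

CA = [HCO3⁻] + 2[CO3²⁻] = (α₁ + 2α₂)·DIC
At pH 6.63: [H⁺]/K1 = 10^-0.20 = 0.63096, K2/[H⁺] = 10^-3.80 = 0.00015849
α₁ = 1/(1 + 0.63096 + 0.00015849) = 1/1.6311 = 0.6131; α₂ = α₁·K2/[H⁺] = 9.717×10^-5
α₁ + 2α₂ = 0.6133
DIC = CA / (α₁ + 2α₂) = 2.29 / 0.6133 = 3.73 mmol/L

DIC = 3.73 mmol/L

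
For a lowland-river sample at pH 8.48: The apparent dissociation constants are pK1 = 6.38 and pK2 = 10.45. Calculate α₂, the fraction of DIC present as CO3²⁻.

α₂ = 1 / (1 + [H⁺]/K2 + [H⁺]²/(K1K2)) = 1 / (1 + 10^+1.97 + 10^-0.13)
   = 1 / (1 + 93.325 + 0.74131) = 1/95.067 = 0.01052

α₂ = 0.0105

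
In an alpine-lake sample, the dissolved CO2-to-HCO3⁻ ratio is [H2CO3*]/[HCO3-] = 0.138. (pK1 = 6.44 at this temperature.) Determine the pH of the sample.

pH = 7.30

From K1 = [H⁺][HCO3-]/[H2CO3*]:  pH = pK1 − log₁₀([H2CO3*]/[HCO3-])
log₁₀(0.138) = -0.860
pH = 6.44 − (-0.860) = 7.30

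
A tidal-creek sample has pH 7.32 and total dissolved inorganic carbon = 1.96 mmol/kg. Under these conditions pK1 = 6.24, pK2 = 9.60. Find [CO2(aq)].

[CO2*] = 0.150 mmol/kg

α₀ = 1 / (1 + K1/[H⁺] + K1K2/[H⁺]²) = 1 / (1 + 10^+1.08 + 10^-1.20)
   = 1 / (1 + 12.023 + 0.063096) = 1/13.086 = 0.07642
[CO2*] = α₀ × DIC = 0.07642 × 1.96 = 0.150 mmol/kg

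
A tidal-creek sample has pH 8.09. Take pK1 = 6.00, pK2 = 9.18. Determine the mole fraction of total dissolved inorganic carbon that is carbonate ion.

α₂ = 1 / (1 + [H⁺]/K2 + [H⁺]²/(K1K2)) = 1 / (1 + 10^+1.09 + 10^-1.00)
   = 1 / (1 + 12.303 + 0.10000) = 1/13.403 = 0.07461

α₂ = 0.0746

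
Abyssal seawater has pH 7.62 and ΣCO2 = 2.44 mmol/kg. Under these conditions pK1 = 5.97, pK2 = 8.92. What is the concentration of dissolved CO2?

α₀ = 1 / (1 + K1/[H⁺] + K1K2/[H⁺]²) = 1 / (1 + 10^+1.65 + 10^+0.35)
   = 1 / (1 + 44.668 + 2.2387) = 1/47.907 = 0.02087
[CO2*] = α₀ × DIC = 0.02087 × 2.44 = 0.0509 mmol/kg

[CO2*] = 0.0509 mmol/kg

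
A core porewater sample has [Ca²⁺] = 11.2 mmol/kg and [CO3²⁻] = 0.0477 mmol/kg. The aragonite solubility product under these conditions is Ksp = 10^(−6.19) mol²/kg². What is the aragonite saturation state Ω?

Ω = 0.827

Ksp = 10^(−6.19) = 6.457×10^-7
Ω = [Ca²⁺][CO3²⁻]/Ksp = (11.2×10^-3)(0.0477×10^-3) / 6.457×10^-7 = 0.827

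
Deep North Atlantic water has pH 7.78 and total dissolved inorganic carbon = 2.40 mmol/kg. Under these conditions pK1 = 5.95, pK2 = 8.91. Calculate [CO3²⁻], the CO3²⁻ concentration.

[CO3²⁻] = 0.163 mmol/kg

α₂ = 1 / (1 + [H⁺]/K2 + [H⁺]²/(K1K2)) = 1 / (1 + 10^+1.13 + 10^-0.70)
   = 1 / (1 + 13.490 + 0.19953) = 1/14.689 = 0.06808
[CO3²⁻] = α₂ × DIC = 0.06808 × 2.40 = 0.163 mmol/kg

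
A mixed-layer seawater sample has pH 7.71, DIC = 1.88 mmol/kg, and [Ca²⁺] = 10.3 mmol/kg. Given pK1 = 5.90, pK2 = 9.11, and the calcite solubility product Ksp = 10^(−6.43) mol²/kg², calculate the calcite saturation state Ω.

α₂ = 1 / (1 + [H⁺]/K2 + [H⁺]²/(K1K2)) = 1 / (1 + 10^+1.40 + 10^-0.41)
   = 1 / (1 + 25.119 + 0.38905) = 1/26.508 = 0.03772
[CO3²⁻] = α₂ × DIC = 0.03772 × 1.88 = 0.07092 mmol/kg
Ksp = 10^(−6.43) = 3.715×10^-7
Ω = [Ca²⁺][CO3²⁻]/Ksp = (10.3×10^-3)(7.092×10^-5) / 3.715×10^-7 = 1.97

Ω = 1.97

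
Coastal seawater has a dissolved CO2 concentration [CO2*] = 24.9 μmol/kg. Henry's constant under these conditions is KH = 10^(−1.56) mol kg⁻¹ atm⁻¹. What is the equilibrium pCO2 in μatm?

KH = 10^(−1.56) = 2.754×10^-2 mol kg⁻¹ atm⁻¹
pCO2 = [CO2*]/KH = 24.9×10^-6 / 2.754×10^-2 = 9.04×10^-4 atm = 904 μatm

pCO2 = 904 μatm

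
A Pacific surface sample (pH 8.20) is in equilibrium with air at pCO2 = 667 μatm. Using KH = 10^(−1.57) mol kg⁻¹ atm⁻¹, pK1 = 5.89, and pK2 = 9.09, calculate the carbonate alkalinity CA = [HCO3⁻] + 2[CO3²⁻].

[CO2*] = KH · pCO2 = 10^(−1.57) × 667×10^-6 = 1.795×10^-5 mol/kg
α₀ = 1/(1 + K1/[H⁺] + K1K2/[H⁺]²) = 1/(1 + 10^+2.31 + 10^+1.42) = 0.004320
DIC = [CO2*]/α₀ = 1.795×10^-5 / 0.004320 = 4.156 mmol/kg
CA = (α₁ + 2α₂)·DIC = (0.8820 + 2×0.1136) × 4.156 = 4.61 mmol/kg

CA = 4.61 mmol/kg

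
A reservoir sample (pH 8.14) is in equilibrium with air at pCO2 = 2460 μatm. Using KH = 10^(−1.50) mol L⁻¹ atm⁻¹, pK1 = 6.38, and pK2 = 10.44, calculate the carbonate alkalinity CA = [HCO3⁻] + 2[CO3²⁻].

CA = 4.52 mmol/L

[CO2*] = KH · pCO2 = 10^(−1.50) × 2460×10^-6 = 7.779×10^-5 mol/L
α₀ = 1/(1 + K1/[H⁺] + K1K2/[H⁺]²) = 1/(1 + 10^+1.76 + 10^-0.54) = 0.01700
DIC = [CO2*]/α₀ = 7.779×10^-5 / 0.01700 = 4.577 mmol/L
CA = (α₁ + 2α₂)·DIC = (0.9781 + 2×0.004902) × 4.577 = 4.52 mmol/L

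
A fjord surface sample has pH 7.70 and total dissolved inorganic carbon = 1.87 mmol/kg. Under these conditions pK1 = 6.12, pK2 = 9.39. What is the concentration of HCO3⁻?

[HCO3⁻] = 1.79 mmol/kg

α₁ = 1 / (1 + [H⁺]/K1 + K2/[H⁺]) = 1 / (1 + 10^-1.58 + 10^-1.69)
   = 1 / (1 + 0.026303 + 0.020417) = 1/1.0467 = 0.9554
[HCO3⁻] = α₁ × DIC = 0.9554 × 1.87 = 1.79 mmol/kg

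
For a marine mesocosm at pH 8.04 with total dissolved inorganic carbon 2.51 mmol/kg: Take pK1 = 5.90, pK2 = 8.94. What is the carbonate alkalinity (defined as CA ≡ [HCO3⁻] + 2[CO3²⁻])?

CA = [HCO3⁻] + 2[CO3²⁻] = (α₁ + 2α₂)·DIC
At pH 8.04: [H⁺]/K1 = 10^-2.14 = 0.0072444, K2/[H⁺] = 10^-0.90 = 0.12589
α₁ = 1/(1 + 0.0072444 + 0.12589) = 1/1.1331 = 0.8825; α₂ = α₁·K2/[H⁺] = 0.1111
α₁ + 2α₂ = 1.1047
CA = 1.1047 × 2.51 = 2.77 mmol/kg

CA = 2.77 mmol/kg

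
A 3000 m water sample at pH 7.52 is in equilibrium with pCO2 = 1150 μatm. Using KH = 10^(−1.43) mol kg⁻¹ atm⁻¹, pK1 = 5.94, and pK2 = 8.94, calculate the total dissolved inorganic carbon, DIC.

DIC = 1.73 mmol/kg

[CO2*] = KH · pCO2 = 10^(−1.43) × 1150×10^-6 = 4.273×10^-5 mol/kg
α₀ = 1/(1 + K1/[H⁺] + K1K2/[H⁺]²) = 1/(1 + 10^+1.58 + 10^+0.16) = 0.02471
DIC = [CO2*]/α₀ = 4.273×10^-5 / 0.02471 = 1.73 mmol/kg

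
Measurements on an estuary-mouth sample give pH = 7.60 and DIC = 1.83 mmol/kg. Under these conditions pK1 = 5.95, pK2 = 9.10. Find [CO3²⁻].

[CO3²⁻] = 0.0549 mmol/kg

α₂ = 1 / (1 + [H⁺]/K2 + [H⁺]²/(K1K2)) = 1 / (1 + 10^+1.50 + 10^-0.15)
   = 1 / (1 + 31.623 + 0.70795) = 1/33.331 = 0.03000
[CO3²⁻] = α₂ × DIC = 0.03000 × 1.83 = 0.0549 mmol/kg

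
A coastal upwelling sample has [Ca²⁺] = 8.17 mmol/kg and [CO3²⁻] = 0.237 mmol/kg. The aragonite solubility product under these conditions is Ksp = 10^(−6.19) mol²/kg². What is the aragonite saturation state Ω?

Ksp = 10^(−6.19) = 6.457×10^-7
Ω = [Ca²⁺][CO3²⁻]/Ksp = (8.17×10^-3)(0.237×10^-3) / 6.457×10^-7 = 3.00

Ω = 3.00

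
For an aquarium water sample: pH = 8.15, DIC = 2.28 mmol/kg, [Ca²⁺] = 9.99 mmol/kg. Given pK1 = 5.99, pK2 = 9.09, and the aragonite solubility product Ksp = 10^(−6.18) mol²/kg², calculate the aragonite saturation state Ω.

α₂ = 1 / (1 + [H⁺]/K2 + [H⁺]²/(K1K2)) = 1 / (1 + 10^+0.94 + 10^-1.22)
   = 1 / (1 + 8.7096 + 0.060256) = 1/9.7699 = 0.1024
[CO3²⁻] = α₂ × DIC = 0.1024 × 2.28 = 0.2334 mmol/kg
Ksp = 10^(−6.18) = 6.607×10^-7
Ω = [Ca²⁺][CO3²⁻]/Ksp = (9.99×10^-3)(2.334×10^-4) / 6.607×10^-7 = 3.53

Ω = 3.53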